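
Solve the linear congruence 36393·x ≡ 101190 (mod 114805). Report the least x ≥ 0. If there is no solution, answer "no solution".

8435

First find gcd(36393, 114805):
114805 = 3*36393 + 5626
36393 = 6*5626 + 2637
5626 = 2*2637 + 352
2637 = 7*352 + 173
352 = 2*173 + 6
173 = 28*6 + 5
6 = 1*5 + 1
5 = 5*1 + 0
gcd = 1, so a unique solution mod 114805 exists.
Back-substitute for the Bézout coefficients:
1 = 6 − 5
1 = −173 + 29·6
1 = 29·352 − 59·173
1 = −59·2637 + 442·352
1 = 442·5626 − 943·2637
1 = −943·36393 + 6100·5626
1 = 6100·114805 − 19243·36393
So 36393·(-19243) ≡ 1 (mod 114805), giving 36393⁻¹ ≡ 95562.
x ≡ 36393⁻¹·101190 ≡ 95562·101190 ≡ 8435 (mod 114805).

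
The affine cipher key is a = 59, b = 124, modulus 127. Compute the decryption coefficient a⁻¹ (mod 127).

28

Run Euclid on (127, 59):
127 = 2*59 + 9
59 = 6*9 + 5
9 = 1*5 + 4
5 = 1*4 + 1
4 = 4*1 + 0
The gcd is 1. Working backward:
1 = 5 − 4
1 = −9 + 2·5
1 = 2·59 − 13·9
1 = −13·127 + 28·59
So 59·28 ≡ 1 (mod 127).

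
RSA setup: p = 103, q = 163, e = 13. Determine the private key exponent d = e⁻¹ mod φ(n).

15253

φ(n) = (p−1)(q−1) = 102·162 = 16524.
Need d with 13·d ≡ 1 (mod 16524). Apply the extended Euclidean algorithm:
16524 = 1271·13 + 1
13 = 13·1 + 0
Back-substitute:
1 = 16524 − 1271·13
So 13·(-1271) ≡ 1 (mod 16524), hence d ≡ -1271 ≡ 15253 (mod 16524).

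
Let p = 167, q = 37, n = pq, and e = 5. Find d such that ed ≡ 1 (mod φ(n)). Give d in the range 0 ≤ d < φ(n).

4781

φ(n) = (p−1)(q−1) = 166·36 = 5976.
Need d with 5·d ≡ 1 (mod 5976). Apply the extended Euclidean algorithm:
5976 = 1195×5 + 1
5 = 5×1 + 0
Back-substitute:
1 = 5976 − 1195·5
So 5·(-1195) ≡ 1 (mod 5976), hence d ≡ -1195 ≡ 4781 (mod 5976).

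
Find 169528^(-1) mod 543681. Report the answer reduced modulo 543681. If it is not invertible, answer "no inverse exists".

411343

gcd(543681, 169528) by repeated division:
543681 = 3·169528 + 35097
169528 = 4·35097 + 29140
35097 = 1·29140 + 5957
29140 = 4·5957 + 5312
5957 = 1·5312 + 645
5312 = 8·645 + 152
645 = 4·152 + 37
152 = 4·37 + 4
37 = 9·4 + 1
4 = 4·1 + 0
gcd = 1, so the inverse exists. Back-substitute:
1 = 37 − 9·4
1 = −9·152 + 37·37
1 = 37·645 − 157·152
1 = −157·5312 + 1293·645
1 = 1293·5957 − 1450·5312
1 = −1450·29140 + 7093·5957
1 = 7093·35097 − 8543·29140
1 = −8543·169528 + 41265·35097
1 = 41265·543681 − 132338·169528
Thus 169528·(-132338) ≡ 1 (mod 543681); reducing, -132338 mod 543681 = 411343.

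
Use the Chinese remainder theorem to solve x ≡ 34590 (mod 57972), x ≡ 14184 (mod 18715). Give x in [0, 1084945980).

Write x = 34590 + 57972·k. Then 57972·k ≡ 14184 − 34590 ≡ 17024 (mod 18715).
Need 57972⁻¹ mod 18715. Extended Euclid on (18715, 1827):
18715 = 10×1827 + 445
1827 = 4×445 + 47
445 = 9×47 + 22
47 = 2×22 + 3
22 = 7×3 + 1
3 = 3×1 + 0
Back-substitute:
1 = 22 − 7·3
1 = −7·47 + 15·22
1 = 15·445 − 142·47
1 = −142·1827 + 583·445
1 = 583·18715 − 5972·1827
57972⁻¹ ≡ 12743 (mod 18715), so k ≡ 12743·17024 ≡ 11267 (mod 18715).
x = 34590 + 57972·11267 = 653205114.

653205114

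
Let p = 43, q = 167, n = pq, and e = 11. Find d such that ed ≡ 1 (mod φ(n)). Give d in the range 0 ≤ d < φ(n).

3803

φ(n) = (p−1)(q−1) = 42·166 = 6972.
Need d with 11·d ≡ 1 (mod 6972). Apply the extended Euclidean algorithm:
6972 = 633×11 + 9
11 = 1×9 + 2
9 = 4×2 + 1
2 = 2×1 + 0
Back-substitute:
1 = 9 − 4·2
1 = −4·11 + 5·9
1 = 5·6972 − 3169·11
So 11·(-3169) ≡ 1 (mod 6972), hence d ≡ -3169 ≡ 3803 (mod 6972).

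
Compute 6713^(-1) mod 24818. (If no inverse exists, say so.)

3087

gcd(24818, 6713) by repeated division:
24818 = 3·6713 + 4679
6713 = 1·4679 + 2034
4679 = 2·2034 + 611
2034 = 3·611 + 201
611 = 3·201 + 8
201 = 25·8 + 1
8 = 8·1 + 0
Since gcd(6713, 24818) = 1, back-substitute to write 1 as a combination:
1 = 201 − 25·8
1 = −25·611 + 76·201
1 = 76·2034 − 253·611
1 = −253·4679 + 582·2034
1 = 582·6713 − 835·4679
1 = −835·24818 + 3087·6713
So 6713·3087 ≡ 1 (mod 24818).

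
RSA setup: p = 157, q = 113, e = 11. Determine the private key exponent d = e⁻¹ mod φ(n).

φ(n) = (p−1)(q−1) = 156·112 = 17472.
Need d with 11·d ≡ 1 (mod 17472). Apply the extended Euclidean algorithm:
17472 = 1588·11 + 4
11 = 2·4 + 3
4 = 1·3 + 1
3 = 3·1 + 0
Back-substitute:
1 = 4 − 3
1 = −11 + 3·4
1 = 3·17472 − 4765·11
So 11·(-4765) ≡ 1 (mod 17472), hence d ≡ -4765 ≡ 12707 (mod 17472).

12707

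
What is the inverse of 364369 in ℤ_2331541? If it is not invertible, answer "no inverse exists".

Apply the Euclidean algorithm to 2331541 and 364369:
2331541 = 6·364369 + 145327
364369 = 2·145327 + 73715
145327 = 1·73715 + 71612
73715 = 1·71612 + 2103
71612 = 34·2103 + 110
2103 = 19·110 + 13
110 = 8·13 + 6
13 = 2·6 + 1
6 = 6·1 + 0
Since gcd(364369, 2331541) = 1, back-substitute to write 1 as a combination:
1 = 13 − 2·6
1 = −2·110 + 17·13
1 = 17·2103 − 325·110
1 = −325·71612 + 11067·2103
1 = 11067·73715 − 11392·71612
1 = −11392·145327 + 22459·73715
1 = 22459·364369 − 56310·145327
1 = −56310·2331541 + 360319·364369
So 364369·360319 ≡ 1 (mod 2331541).

360319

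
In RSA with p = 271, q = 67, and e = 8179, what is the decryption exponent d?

φ(n) = (p−1)(q−1) = 270·66 = 17820.
Need d with 8179·d ≡ 1 (mod 17820). Apply the extended Euclidean algorithm:
17820 = 2×8179 + 1462
8179 = 5×1462 + 869
1462 = 1×869 + 593
869 = 1×593 + 276
593 = 2×276 + 41
276 = 6×41 + 30
41 = 1×30 + 11
30 = 2×11 + 8
11 = 1×8 + 3
8 = 2×3 + 2
3 = 1×2 + 1
2 = 2×1 + 0
Back-substitute:
1 = 3 − 2
1 = −8 + 3·3
1 = 3·11 − 4·8
1 = −4·30 + 11·11
1 = 11·41 − 15·30
1 = −15·276 + 101·41
1 = 101·593 − 217·276
1 = −217·869 + 318·593
1 = 318·1462 − 535·869
1 = −535·8179 + 2993·1462
1 = 2993·17820 − 6521·8179
So 8179·(-6521) ≡ 1 (mod 17820), hence d ≡ -6521 ≡ 11299 (mod 17820).

11299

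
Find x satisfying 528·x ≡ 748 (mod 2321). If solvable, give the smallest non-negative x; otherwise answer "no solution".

First find gcd(528, 2321):
2321 = 4*528 + 209
528 = 2*209 + 110
209 = 1*110 + 99
110 = 1*99 + 11
99 = 9*11 + 0
gcd = 11 and 11 | 748, so solutions exist. Divide through by 11: 48x ≡ 68 (mod 211).
Now find 48⁻¹ mod 211:
211 = 4×48 + 19
48 = 2×19 + 10
19 = 1×10 + 9
10 = 1×9 + 1
9 = 9×1 + 0
Back-substitute:
1 = 10 − 9
1 = −19 + 2·10
1 = 2·48 − 5·19
1 = −5·211 + 22·48
So 48⁻¹ ≡ 22 (mod 211).
Then x ≡ 22·68 ≡ 19 (mod 211); the smallest non-negative solution is x = 19.

19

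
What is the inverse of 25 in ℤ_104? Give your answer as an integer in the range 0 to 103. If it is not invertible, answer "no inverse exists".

25

Apply the Euclidean algorithm to 104 and 25:
104 = 4×25 + 4
25 = 6×4 + 1
4 = 4×1 + 0
Since gcd(25, 104) = 1, back-substitute to write 1 as a combination:
1 = 25 − 6·4
1 = −6·104 + 25·25
So 25·25 ≡ 1 (mod 104).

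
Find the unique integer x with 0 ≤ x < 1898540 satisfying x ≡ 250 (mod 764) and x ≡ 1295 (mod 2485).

1788010

Write x = 250 + 764·k. Then 764·k ≡ 1295 − 250 ≡ 1045 (mod 2485).
Need 764⁻¹ mod 2485. Extended Euclid on (2485, 764):
2485 = 3×764 + 193
764 = 3×193 + 185
193 = 1×185 + 8
185 = 23×8 + 1
8 = 8×1 + 0
Back-substitute:
1 = 185 − 23·8
1 = −23·193 + 24·185
1 = 24·764 − 95·193
1 = −95·2485 + 309·764
764⁻¹ ≡ 309 (mod 2485), so k ≡ 309·1045 ≡ 2340 (mod 2485).
x = 250 + 764·2340 = 1788010.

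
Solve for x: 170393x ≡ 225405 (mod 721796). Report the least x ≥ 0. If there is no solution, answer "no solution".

46005

First find gcd(170393, 721796):
721796 = 4*170393 + 40224
170393 = 4*40224 + 9497
40224 = 4*9497 + 2236
9497 = 4*2236 + 553
2236 = 4*553 + 24
553 = 23*24 + 1
24 = 24*1 + 0
gcd = 1, so a unique solution mod 721796 exists.
Back-substitute for the Bézout coefficients:
1 = 553 − 23·24
1 = −23·2236 + 93·553
1 = 93·9497 − 395·2236
1 = −395·40224 + 1673·9497
1 = 1673·170393 − 7087·40224
1 = −7087·721796 + 30021·170393
So 170393·(30021) ≡ 1 (mod 721796), giving 170393⁻¹ ≡ 30021.
x ≡ 170393⁻¹·225405 ≡ 30021·225405 ≡ 46005 (mod 721796).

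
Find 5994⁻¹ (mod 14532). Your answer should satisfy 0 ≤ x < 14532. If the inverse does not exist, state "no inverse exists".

no inverse exists

Euclidean algorithm on 14532, 5994:
14532 = 2·5994 + 2544
5994 = 2·2544 + 906
2544 = 2·906 + 732
906 = 1·732 + 174
732 = 4·174 + 36
174 = 4·36 + 30
36 = 1·30 + 6
30 = 5·6 + 0
gcd(5994, 14532) = 6 ≠ 1, so 5994 has no multiplicative inverse modulo 14532.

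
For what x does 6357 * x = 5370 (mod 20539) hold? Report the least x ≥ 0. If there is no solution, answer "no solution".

18989

First find gcd(6357, 20539):
20539 = 3*6357 + 1468
6357 = 4*1468 + 485
1468 = 3*485 + 13
485 = 37*13 + 4
13 = 3*4 + 1
4 = 4*1 + 0
gcd = 1, so a unique solution mod 20539 exists.
Back-substitute for the Bézout coefficients:
1 = 13 − 3·4
1 = −3·485 + 112·13
1 = 112·1468 − 339·485
1 = −339·6357 + 1468·1468
1 = 1468·20539 − 4743·6357
So 6357·(-4743) ≡ 1 (mod 20539), giving 6357⁻¹ ≡ 15796.
x ≡ 6357⁻¹·5370 ≡ 15796·5370 ≡ 18989 (mod 20539).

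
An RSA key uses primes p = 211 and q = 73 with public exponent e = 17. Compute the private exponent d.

10673

φ(n) = (p−1)(q−1) = 210·72 = 15120.
Need d with 17·d ≡ 1 (mod 15120). Apply the extended Euclidean algorithm:
15120 = 889·17 + 7
17 = 2·7 + 3
7 = 2·3 + 1
3 = 3·1 + 0
Back-substitute:
1 = 7 − 2·3
1 = −2·17 + 5·7
1 = 5·15120 − 4447·17
So 17·(-4447) ≡ 1 (mod 15120), hence d ≡ -4447 ≡ 10673 (mod 15120).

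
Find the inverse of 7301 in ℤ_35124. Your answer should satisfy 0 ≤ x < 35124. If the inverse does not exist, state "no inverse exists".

Extended Euclidean algorithm:
35124 = 4×7301 + 5920
7301 = 1×5920 + 1381
5920 = 4×1381 + 396
1381 = 3×396 + 193
396 = 2×193 + 10
193 = 19×10 + 3
10 = 3×3 + 1
3 = 3×1 + 0
The gcd is 1. Working backward:
1 = 10 − 3·3
1 = −3·193 + 58·10
1 = 58·396 − 119·193
1 = −119·1381 + 415·396
1 = 415·5920 − 1779·1381
1 = −1779·7301 + 2194·5920
1 = 2194·35124 − 10555·7301
Thus 7301·(-10555) ≡ 1 (mod 35124); reducing, -10555 mod 35124 = 24569.

24569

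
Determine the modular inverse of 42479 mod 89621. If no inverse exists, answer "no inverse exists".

21180

Extended Euclidean algorithm:
89621 = 2×42479 + 4663
42479 = 9×4663 + 512
4663 = 9×512 + 55
512 = 9×55 + 17
55 = 3×17 + 4
17 = 4×4 + 1
4 = 4×1 + 0
The gcd is 1. Working backward:
1 = 17 − 4·4
1 = −4·55 + 13·17
1 = 13·512 − 121·55
1 = −121·4663 + 1102·512
1 = 1102·42479 − 10039·4663
1 = −10039·89621 + 21180·42479
So 42479·21180 ≡ 1 (mod 89621).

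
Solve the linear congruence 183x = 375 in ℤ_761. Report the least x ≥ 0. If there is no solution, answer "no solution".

First find gcd(183, 761):
761 = 4*183 + 29
183 = 6*29 + 9
29 = 3*9 + 2
9 = 4*2 + 1
2 = 2*1 + 0
gcd = 1, so a unique solution mod 761 exists.
Back-substitute for the Bézout coefficients:
1 = 9 − 4·2
1 = −4·29 + 13·9
1 = 13·183 − 82·29
1 = −82·761 + 341·183
So 183·(341) ≡ 1 (mod 761), giving 183⁻¹ ≡ 341.
x ≡ 183⁻¹·375 ≡ 341·375 ≡ 27 (mod 761).

27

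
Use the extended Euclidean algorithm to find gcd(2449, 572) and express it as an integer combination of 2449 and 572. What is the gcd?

1

Euclidean algorithm:
2449 = 4·572 + 161
572 = 3·161 + 89
161 = 1·89 + 72
89 = 1·72 + 17
72 = 4·17 + 4
17 = 4·4 + 1
4 = 4·1 + 0
gcd(2449, 572) = 1.
Back-substituting:
1 = 17 − 4·4
1 = −4·72 + 17·17
1 = 17·89 − 21·72
1 = −21·161 + 38·89
1 = 38·572 − 135·161
1 = −135·2449 + 578·572
So 1 = (-135)·2449 + (578)·572.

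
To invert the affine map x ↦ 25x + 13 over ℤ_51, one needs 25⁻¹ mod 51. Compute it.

Apply the Euclidean algorithm to 51 and 25:
51 = 2·25 + 1
25 = 25·1 + 0
Since gcd(25, 51) = 1, back-substitute to write 1 as a combination:
1 = 51 − 2·25
Thus 25·(-2) ≡ 1 (mod 51); reducing, -2 mod 51 = 49.

49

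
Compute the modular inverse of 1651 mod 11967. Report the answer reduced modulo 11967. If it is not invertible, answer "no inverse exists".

gcd(11967, 1651) by repeated division:
11967 = 7×1651 + 410
1651 = 4×410 + 11
410 = 37×11 + 3
11 = 3×3 + 2
3 = 1×2 + 1
2 = 2×1 + 0
The gcd is 1. Working backward:
1 = 3 − 2
1 = −11 + 4·3
1 = 4·410 − 149·11
1 = −149·1651 + 600·410
1 = 600·11967 − 4349·1651
Hence 1651⁻¹ ≡ -4349 ≡ 7618 (mod 11967).

7618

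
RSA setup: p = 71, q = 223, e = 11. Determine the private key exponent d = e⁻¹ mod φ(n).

5651

φ(n) = (p−1)(q−1) = 70·222 = 15540.
Need d with 11·d ≡ 1 (mod 15540). Apply the extended Euclidean algorithm:
15540 = 1412*11 + 8
11 = 1*8 + 3
8 = 2*3 + 2
3 = 1*2 + 1
2 = 2*1 + 0
Back-substitute:
1 = 3 − 2
1 = −8 + 3·3
1 = 3·11 − 4·8
1 = −4·15540 + 5651·11
So 11·5651 ≡ 1 (mod 15540), hence d = 5651.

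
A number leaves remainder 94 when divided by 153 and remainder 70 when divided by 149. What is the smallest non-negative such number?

Write x = 94 + 153·k. Then 153·k ≡ 70 − 94 ≡ 125 (mod 149).
Need 153⁻¹ mod 149. Extended Euclid on (149, 4):
149 = 37*4 + 1
4 = 4*1 + 0
Back-substitute:
1 = 149 − 37·4
153⁻¹ ≡ 112 (mod 149), so k ≡ 112·125 ≡ 143 (mod 149).
x = 94 + 153·143 = 21973.

21973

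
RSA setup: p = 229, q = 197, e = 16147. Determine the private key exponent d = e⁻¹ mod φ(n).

8347

φ(n) = (p−1)(q−1) = 228·196 = 44688.
Need d with 16147·d ≡ 1 (mod 44688). Apply the extended Euclidean algorithm:
44688 = 2·16147 + 12394
16147 = 1·12394 + 3753
12394 = 3·3753 + 1135
3753 = 3·1135 + 348
1135 = 3·348 + 91
348 = 3·91 + 75
91 = 1·75 + 16
75 = 4·16 + 11
16 = 1·11 + 5
11 = 2·5 + 1
5 = 5·1 + 0
Back-substitute:
1 = 11 − 2·5
1 = −2·16 + 3·11
1 = 3·75 − 14·16
1 = −14·91 + 17·75
1 = 17·348 − 65·91
1 = −65·1135 + 212·348
1 = 212·3753 − 701·1135
1 = −701·12394 + 2315·3753
1 = 2315·16147 − 3016·12394
1 = −3016·44688 + 8347·16147
So 16147·8347 ≡ 1 (mod 44688), hence d = 8347.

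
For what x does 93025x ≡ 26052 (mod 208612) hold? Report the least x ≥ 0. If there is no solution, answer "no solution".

140336

First find gcd(93025, 208612):
208612 = 2×93025 + 22562
93025 = 4×22562 + 2777
22562 = 8×2777 + 346
2777 = 8×346 + 9
346 = 38×9 + 4
9 = 2×4 + 1
4 = 4×1 + 0
gcd = 1, so a unique solution mod 208612 exists.
Back-substitute for the Bézout coefficients:
1 = 9 − 2·4
1 = −2·346 + 77·9
1 = 77·2777 − 618·346
1 = −618·22562 + 5021·2777
1 = 5021·93025 − 20702·22562
1 = −20702·208612 + 46425·93025
So 93025·(46425) ≡ 1 (mod 208612), giving 93025⁻¹ ≡ 46425.
x ≡ 93025⁻¹·26052 ≡ 46425·26052 ≡ 140336 (mod 208612).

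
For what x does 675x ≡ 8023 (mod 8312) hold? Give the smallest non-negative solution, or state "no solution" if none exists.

First find gcd(675, 8312):
8312 = 12×675 + 212
675 = 3×212 + 39
212 = 5×39 + 17
39 = 2×17 + 5
17 = 3×5 + 2
5 = 2×2 + 1
2 = 2×1 + 0
gcd = 1, so a unique solution mod 8312 exists.
Back-substitute for the Bézout coefficients:
1 = 5 − 2·2
1 = −2·17 + 7·5
1 = 7·39 − 16·17
1 = −16·212 + 87·39
1 = 87·675 − 277·212
1 = −277·8312 + 3411·675
So 675·(3411) ≡ 1 (mod 8312), giving 675⁻¹ ≡ 3411.
x ≡ 675⁻¹·8023 ≡ 3411·8023 ≡ 3349 (mod 8312).

3349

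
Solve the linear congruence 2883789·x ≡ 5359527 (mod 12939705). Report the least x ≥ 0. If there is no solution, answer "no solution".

First find gcd(2883789, 12939705):
12939705 = 4*2883789 + 1404549
2883789 = 2*1404549 + 74691
1404549 = 18*74691 + 60111
74691 = 1*60111 + 14580
60111 = 4*14580 + 1791
14580 = 8*1791 + 252
1791 = 7*252 + 27
252 = 9*27 + 9
27 = 3*9 + 0
gcd = 9 and 9 | 5359527, so solutions exist. Divide through by 9: 320421x ≡ 595503 (mod 1437745).
Now find 320421⁻¹ mod 1437745:
1437745 = 4·320421 + 156061
320421 = 2·156061 + 8299
156061 = 18·8299 + 6679
8299 = 1·6679 + 1620
6679 = 4·1620 + 199
1620 = 8·199 + 28
199 = 7·28 + 3
28 = 9·3 + 1
3 = 3·1 + 0
Back-substitute:
1 = 28 − 9·3
1 = −9·199 + 64·28
1 = 64·1620 − 521·199
1 = −521·6679 + 2148·1620
1 = 2148·8299 − 2669·6679
1 = −2669·156061 + 50190·8299
1 = 50190·320421 − 103049·156061
1 = −103049·1437745 + 462386·320421
So 320421⁻¹ ≡ 462386 (mod 1437745).
Then x ≡ 462386·595503 ≡ 1078738 (mod 1437745); the smallest non-negative solution is x = 1078738.

1078738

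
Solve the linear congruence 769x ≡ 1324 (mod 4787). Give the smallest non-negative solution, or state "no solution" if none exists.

First find gcd(769, 4787):
4787 = 6*769 + 173
769 = 4*173 + 77
173 = 2*77 + 19
77 = 4*19 + 1
19 = 19*1 + 0
gcd = 1, so a unique solution mod 4787 exists.
Back-substitute for the Bézout coefficients:
1 = 77 − 4·19
1 = −4·173 + 9·77
1 = 9·769 − 40·173
1 = −40·4787 + 249·769
So 769·(249) ≡ 1 (mod 4787), giving 769⁻¹ ≡ 249.
x ≡ 769⁻¹·1324 ≡ 249·1324 ≡ 4160 (mod 4787).

4160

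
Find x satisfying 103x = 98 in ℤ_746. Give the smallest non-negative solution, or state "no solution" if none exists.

450

First find gcd(103, 746):
746 = 7·103 + 25
103 = 4·25 + 3
25 = 8·3 + 1
3 = 3·1 + 0
gcd = 1, so a unique solution mod 746 exists.
Back-substitute for the Bézout coefficients:
1 = 25 − 8·3
1 = −8·103 + 33·25
1 = 33·746 − 239·103
So 103·(-239) ≡ 1 (mod 746), giving 103⁻¹ ≡ 507.
x ≡ 103⁻¹·98 ≡ 507·98 ≡ 450 (mod 746).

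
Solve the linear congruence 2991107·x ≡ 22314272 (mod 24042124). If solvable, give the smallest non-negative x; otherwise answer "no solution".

First find gcd(2991107, 24042124):
24042124 = 8·2991107 + 113268
2991107 = 26·113268 + 46139
113268 = 2·46139 + 20990
46139 = 2·20990 + 4159
20990 = 5·4159 + 195
4159 = 21·195 + 64
195 = 3·64 + 3
64 = 21·3 + 1
3 = 3·1 + 0
gcd = 1, so a unique solution mod 24042124 exists.
Back-substitute for the Bézout coefficients:
1 = 64 − 21·3
1 = −21·195 + 64·64
1 = 64·4159 − 1365·195
1 = −1365·20990 + 6889·4159
1 = 6889·46139 − 15143·20990
1 = −15143·113268 + 37175·46139
1 = 37175·2991107 − 981693·113268
1 = −981693·24042124 + 7890719·2991107
So 2991107·(7890719) ≡ 1 (mod 24042124), giving 2991107⁻¹ ≡ 7890719.
x ≡ 2991107⁻¹·22314272 ≡ 7890719·22314272 ≡ 5409324 (mod 24042124).

5409324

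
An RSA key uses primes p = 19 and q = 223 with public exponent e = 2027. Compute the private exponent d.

2687

φ(n) = (p−1)(q−1) = 18·222 = 3996.
Need d with 2027·d ≡ 1 (mod 3996). Apply the extended Euclidean algorithm:
3996 = 1×2027 + 1969
2027 = 1×1969 + 58
1969 = 33×58 + 55
58 = 1×55 + 3
55 = 18×3 + 1
3 = 3×1 + 0
Back-substitute:
1 = 55 − 18·3
1 = −18·58 + 19·55
1 = 19·1969 − 645·58
1 = −645·2027 + 664·1969
1 = 664·3996 − 1309·2027
So 2027·(-1309) ≡ 1 (mod 3996), hence d ≡ -1309 ≡ 2687 (mod 3996).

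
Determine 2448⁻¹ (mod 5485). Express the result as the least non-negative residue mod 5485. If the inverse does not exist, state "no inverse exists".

5187

gcd(5485, 2448) by repeated division:
5485 = 2*2448 + 589
2448 = 4*589 + 92
589 = 6*92 + 37
92 = 2*37 + 18
37 = 2*18 + 1
18 = 18*1 + 0
gcd = 1, so the inverse exists. Back-substitute:
1 = 37 − 2·18
1 = −2·92 + 5·37
1 = 5·589 − 32·92
1 = −32·2448 + 133·589
1 = 133·5485 − 298·2448
Hence 2448⁻¹ ≡ -298 ≡ 5187 (mod 5485).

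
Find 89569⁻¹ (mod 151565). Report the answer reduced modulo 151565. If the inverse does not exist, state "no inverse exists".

gcd(151565, 89569) by repeated division:
151565 = 1·89569 + 61996
89569 = 1·61996 + 27573
61996 = 2·27573 + 6850
27573 = 4·6850 + 173
6850 = 39·173 + 103
173 = 1·103 + 70
103 = 1·70 + 33
70 = 2·33 + 4
33 = 8·4 + 1
4 = 4·1 + 0
gcd = 1, so the inverse exists. Back-substitute:
1 = 33 − 8·4
1 = −8·70 + 17·33
1 = 17·103 − 25·70
1 = −25·173 + 42·103
1 = 42·6850 − 1663·173
1 = −1663·27573 + 6694·6850
1 = 6694·61996 − 15051·27573
1 = −15051·89569 + 21745·61996
1 = 21745·151565 − 36796·89569
Thus 89569·(-36796) ≡ 1 (mod 151565); reducing, -36796 mod 151565 = 114769.

114769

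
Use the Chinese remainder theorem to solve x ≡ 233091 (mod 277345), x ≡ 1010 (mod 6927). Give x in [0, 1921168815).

Write x = 233091 + 277345·k. Then 277345·k ≡ 1010 − 233091 ≡ 3437 (mod 6927).
Need 277345⁻¹ mod 6927. Extended Euclid on (6927, 265):
6927 = 26*265 + 37
265 = 7*37 + 6
37 = 6*6 + 1
6 = 6*1 + 0
Back-substitute:
1 = 37 − 6·6
1 = −6·265 + 43·37
1 = 43·6927 − 1124·265
277345⁻¹ ≡ 5803 (mod 6927), so k ≡ 5803·3437 ≡ 2078 (mod 6927).
x = 233091 + 277345·2078 = 576556001.

576556001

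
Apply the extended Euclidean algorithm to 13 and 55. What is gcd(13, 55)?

Apply Euclid's algorithm to 55 and 13:
55 = 4×13 + 3
13 = 4×3 + 1
3 = 3×1 + 0
gcd(13, 55) = 1.
Express as a combination:
1 = 13 − 4·3
1 = −4·55 + 17·13
So 1 = (-4)·55 + (17)·13.

1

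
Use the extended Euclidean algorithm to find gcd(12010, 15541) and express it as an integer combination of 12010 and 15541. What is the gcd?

1

Repeated division:
15541 = 1×12010 + 3531
12010 = 3×3531 + 1417
3531 = 2×1417 + 697
1417 = 2×697 + 23
697 = 30×23 + 7
23 = 3×7 + 2
7 = 3×2 + 1
2 = 2×1 + 0
gcd(12010, 15541) = 1.
Working backward:
1 = 7 − 3·2
1 = −3·23 + 10·7
1 = 10·697 − 303·23
1 = −303·1417 + 616·697
1 = 616·3531 − 1535·1417
1 = −1535·12010 + 5221·3531
1 = 5221·15541 − 6756·12010
So 1 = (5221)·15541 + (-6756)·12010.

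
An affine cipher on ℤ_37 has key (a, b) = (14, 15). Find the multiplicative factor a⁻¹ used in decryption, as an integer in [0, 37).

8

Run Euclid on (37, 14):
37 = 2×14 + 9
14 = 1×9 + 5
9 = 1×5 + 4
5 = 1×4 + 1
4 = 4×1 + 0
The gcd is 1. Working backward:
1 = 5 − 4
1 = −9 + 2·5
1 = 2·14 − 3·9
1 = −3·37 + 8·14
So 14·8 ≡ 1 (mod 37).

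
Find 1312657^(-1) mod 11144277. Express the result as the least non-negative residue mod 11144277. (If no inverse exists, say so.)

gcd(11144277, 1312657) by repeated division:
11144277 = 8*1312657 + 643021
1312657 = 2*643021 + 26615
643021 = 24*26615 + 4261
26615 = 6*4261 + 1049
4261 = 4*1049 + 65
1049 = 16*65 + 9
65 = 7*9 + 2
9 = 4*2 + 1
2 = 2*1 + 0
Since gcd(1312657, 11144277) = 1, back-substitute to write 1 as a combination:
1 = 9 − 4·2
1 = −4·65 + 29·9
1 = 29·1049 − 468·65
1 = −468·4261 + 1901·1049
1 = 1901·26615 − 11874·4261
1 = −11874·643021 + 286877·26615
1 = 286877·1312657 − 585628·643021
1 = −585628·11144277 + 4971901·1312657
So 1312657·4971901 ≡ 1 (mod 11144277).

4971901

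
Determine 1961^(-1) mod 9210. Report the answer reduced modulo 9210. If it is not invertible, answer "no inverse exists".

Apply the Euclidean algorithm to 9210 and 1961:
9210 = 4×1961 + 1366
1961 = 1×1366 + 595
1366 = 2×595 + 176
595 = 3×176 + 67
176 = 2×67 + 42
67 = 1×42 + 25
42 = 1×25 + 17
25 = 1×17 + 8
17 = 2×8 + 1
8 = 8×1 + 0
The gcd is 1. Working backward:
1 = 17 − 2·8
1 = −2·25 + 3·17
1 = 3·42 − 5·25
1 = −5·67 + 8·42
1 = 8·176 − 21·67
1 = −21·595 + 71·176
1 = 71·1366 − 163·595
1 = −163·1961 + 234·1366
1 = 234·9210 − 1099·1961
Thus 1961·(-1099) ≡ 1 (mod 9210); reducing, -1099 mod 9210 = 8111.

8111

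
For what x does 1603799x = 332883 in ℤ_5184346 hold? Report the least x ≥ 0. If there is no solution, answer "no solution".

First find gcd(1603799, 5184346):
5184346 = 3*1603799 + 372949
1603799 = 4*372949 + 112003
372949 = 3*112003 + 36940
112003 = 3*36940 + 1183
36940 = 31*1183 + 267
1183 = 4*267 + 115
267 = 2*115 + 37
115 = 3*37 + 4
37 = 9*4 + 1
4 = 4*1 + 0
gcd = 1, so a unique solution mod 5184346 exists.
Back-substitute for the Bézout coefficients:
1 = 37 − 9·4
1 = −9·115 + 28·37
1 = 28·267 − 65·115
1 = −65·1183 + 288·267
1 = 288·36940 − 8993·1183
1 = −8993·112003 + 27267·36940
1 = 27267·372949 − 90794·112003
1 = −90794·1603799 + 390443·372949
1 = 390443·5184346 − 1262123·1603799
So 1603799·(-1262123) ≡ 1 (mod 5184346), giving 1603799⁻¹ ≡ 3922223.
x ≡ 1603799⁻¹·332883 ≡ 3922223·332883 ≡ 109231 (mod 5184346).

109231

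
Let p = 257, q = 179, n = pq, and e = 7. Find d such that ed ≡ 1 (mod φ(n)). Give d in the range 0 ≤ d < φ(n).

26039

φ(n) = (p−1)(q−1) = 256·178 = 45568.
Need d with 7·d ≡ 1 (mod 45568). Apply the extended Euclidean algorithm:
45568 = 6509·7 + 5
7 = 1·5 + 2
5 = 2·2 + 1
2 = 2·1 + 0
Back-substitute:
1 = 5 − 2·2
1 = −2·7 + 3·5
1 = 3·45568 − 19529·7
So 7·(-19529) ≡ 1 (mod 45568), hence d ≡ -19529 ≡ 26039 (mod 45568).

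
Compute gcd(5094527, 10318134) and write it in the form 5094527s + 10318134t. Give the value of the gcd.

1

Euclidean algorithm:
10318134 = 2*5094527 + 129080
5094527 = 39*129080 + 60407
129080 = 2*60407 + 8266
60407 = 7*8266 + 2545
8266 = 3*2545 + 631
2545 = 4*631 + 21
631 = 30*21 + 1
21 = 21*1 + 0
gcd(5094527, 10318134) = 1.
Express as a combination:
1 = 631 − 30·21
1 = −30·2545 + 121·631
1 = 121·8266 − 393·2545
1 = −393·60407 + 2872·8266
1 = 2872·129080 − 6137·60407
1 = −6137·5094527 + 242215·129080
1 = 242215·10318134 − 490567·5094527
So 1 = (242215)·10318134 + (-490567)·5094527.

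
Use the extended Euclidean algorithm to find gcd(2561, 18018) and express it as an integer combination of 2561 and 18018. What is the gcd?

13

Repeated division:
18018 = 7*2561 + 91
2561 = 28*91 + 13
91 = 7*13 + 0
gcd(2561, 18018) = 13.
Express as a combination:
13 = 2561 − 28·91
13 = −28·18018 + 197·2561
So 13 = (-28)·18018 + (197)·2561.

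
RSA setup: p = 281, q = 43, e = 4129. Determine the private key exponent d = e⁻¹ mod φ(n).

φ(n) = (p−1)(q−1) = 280·42 = 11760.
Need d with 4129·d ≡ 1 (mod 11760). Apply the extended Euclidean algorithm:
11760 = 2*4129 + 3502
4129 = 1*3502 + 627
3502 = 5*627 + 367
627 = 1*367 + 260
367 = 1*260 + 107
260 = 2*107 + 46
107 = 2*46 + 15
46 = 3*15 + 1
15 = 15*1 + 0
Back-substitute:
1 = 46 − 3·15
1 = −3·107 + 7·46
1 = 7·260 − 17·107
1 = −17·367 + 24·260
1 = 24·627 − 41·367
1 = −41·3502 + 229·627
1 = 229·4129 − 270·3502
1 = −270·11760 + 769·4129
So 4129·769 ≡ 1 (mod 11760), hence d = 769.

769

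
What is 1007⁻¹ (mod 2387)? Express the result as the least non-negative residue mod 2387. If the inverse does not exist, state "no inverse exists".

Apply the Euclidean algorithm to 2387 and 1007:
2387 = 2·1007 + 373
1007 = 2·373 + 261
373 = 1·261 + 112
261 = 2·112 + 37
112 = 3·37 + 1
37 = 37·1 + 0
gcd = 1, so the inverse exists. Back-substitute:
1 = 112 − 3·37
1 = −3·261 + 7·112
1 = 7·373 − 10·261
1 = −10·1007 + 27·373
1 = 27·2387 − 64·1007
Hence 1007⁻¹ ≡ -64 ≡ 2323 (mod 2387).

2323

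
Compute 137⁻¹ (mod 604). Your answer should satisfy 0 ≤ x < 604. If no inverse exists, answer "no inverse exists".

Run Euclid on (604, 137):
604 = 4·137 + 56
137 = 2·56 + 25
56 = 2·25 + 6
25 = 4·6 + 1
6 = 6·1 + 0
The gcd is 1. Working backward:
1 = 25 − 4·6
1 = −4·56 + 9·25
1 = 9·137 − 22·56
1 = −22·604 + 97·137
So 137·97 ≡ 1 (mod 604).

97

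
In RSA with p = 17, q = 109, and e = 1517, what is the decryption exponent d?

1253

φ(n) = (p−1)(q−1) = 16·108 = 1728.
Need d with 1517·d ≡ 1 (mod 1728). Apply the extended Euclidean algorithm:
1728 = 1*1517 + 211
1517 = 7*211 + 40
211 = 5*40 + 11
40 = 3*11 + 7
11 = 1*7 + 4
7 = 1*4 + 3
4 = 1*3 + 1
3 = 3*1 + 0
Back-substitute:
1 = 4 − 3
1 = −7 + 2·4
1 = 2·11 − 3·7
1 = −3·40 + 11·11
1 = 11·211 − 58·40
1 = −58·1517 + 417·211
1 = 417·1728 − 475·1517
So 1517·(-475) ≡ 1 (mod 1728), hence d ≡ -475 ≡ 1253 (mod 1728).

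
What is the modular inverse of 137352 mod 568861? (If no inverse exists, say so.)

Apply the Euclidean algorithm to 568861 and 137352:
568861 = 4*137352 + 19453
137352 = 7*19453 + 1181
19453 = 16*1181 + 557
1181 = 2*557 + 67
557 = 8*67 + 21
67 = 3*21 + 4
21 = 5*4 + 1
4 = 4*1 + 0
Since gcd(137352, 568861) = 1, back-substitute to write 1 as a combination:
1 = 21 − 5·4
1 = −5·67 + 16·21
1 = 16·557 − 133·67
1 = −133·1181 + 282·557
1 = 282·19453 − 4645·1181
1 = −4645·137352 + 32797·19453
1 = 32797·568861 − 135833·137352
Hence 137352⁻¹ ≡ -135833 ≡ 433028 (mod 568861).

433028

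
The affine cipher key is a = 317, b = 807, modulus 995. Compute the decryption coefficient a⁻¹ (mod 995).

gcd(995, 317) by repeated division:
995 = 3×317 + 44
317 = 7×44 + 9
44 = 4×9 + 8
9 = 1×8 + 1
8 = 8×1 + 0
gcd = 1, so the inverse exists. Back-substitute:
1 = 9 − 8
1 = −44 + 5·9
1 = 5·317 − 36·44
1 = −36·995 + 113·317
So 317·113 ≡ 1 (mod 995).

113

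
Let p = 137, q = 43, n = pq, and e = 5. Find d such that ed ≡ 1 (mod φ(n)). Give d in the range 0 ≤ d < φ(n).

2285

φ(n) = (p−1)(q−1) = 136·42 = 5712.
Need d with 5·d ≡ 1 (mod 5712). Apply the extended Euclidean algorithm:
5712 = 1142×5 + 2
5 = 2×2 + 1
2 = 2×1 + 0
Back-substitute:
1 = 5 − 2·2
1 = −2·5712 + 2285·5
So 5·2285 ≡ 1 (mod 5712), hence d = 2285.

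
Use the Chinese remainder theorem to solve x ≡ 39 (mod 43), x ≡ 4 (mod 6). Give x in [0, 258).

82

Write x = 39 + 43·k. Then 43·k ≡ 4 − 39 ≡ 1 (mod 6).
Need 43⁻¹ mod 6. Extended Euclid on (6, 1):
6 = 6·1 + 0
43⁻¹ ≡ 1 (mod 6), so k ≡ 1·1 ≡ 1 (mod 6).
x = 39 + 43·1 = 82.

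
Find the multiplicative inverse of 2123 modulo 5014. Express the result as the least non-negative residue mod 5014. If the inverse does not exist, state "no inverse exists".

Run Euclid on (5014, 2123):
5014 = 2×2123 + 768
2123 = 2×768 + 587
768 = 1×587 + 181
587 = 3×181 + 44
181 = 4×44 + 5
44 = 8×5 + 4
5 = 1×4 + 1
4 = 4×1 + 0
Since gcd(2123, 5014) = 1, back-substitute to write 1 as a combination:
1 = 5 − 4
1 = −44 + 9·5
1 = 9·181 − 37·44
1 = −37·587 + 120·181
1 = 120·768 − 157·587
1 = −157·2123 + 434·768
1 = 434·5014 − 1025·2123
Thus 2123·(-1025) ≡ 1 (mod 5014); reducing, -1025 mod 5014 = 3989.

3989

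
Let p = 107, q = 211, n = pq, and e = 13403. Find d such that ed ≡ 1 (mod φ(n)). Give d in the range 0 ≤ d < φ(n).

2747

φ(n) = (p−1)(q−1) = 106·210 = 22260.
Need d with 13403·d ≡ 1 (mod 22260). Apply the extended Euclidean algorithm:
22260 = 1*13403 + 8857
13403 = 1*8857 + 4546
8857 = 1*4546 + 4311
4546 = 1*4311 + 235
4311 = 18*235 + 81
235 = 2*81 + 73
81 = 1*73 + 8
73 = 9*8 + 1
8 = 8*1 + 0
Back-substitute:
1 = 73 − 9·8
1 = −9·81 + 10·73
1 = 10·235 − 29·81
1 = −29·4311 + 532·235
1 = 532·4546 − 561·4311
1 = −561·8857 + 1093·4546
1 = 1093·13403 − 1654·8857
1 = −1654·22260 + 2747·13403
So 13403·2747 ≡ 1 (mod 22260), hence d = 2747.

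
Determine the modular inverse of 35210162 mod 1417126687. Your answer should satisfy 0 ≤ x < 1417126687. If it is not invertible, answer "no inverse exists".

467052742

Apply the Euclidean algorithm to 1417126687 and 35210162:
1417126687 = 40·35210162 + 8720207
35210162 = 4·8720207 + 329334
8720207 = 26·329334 + 157523
329334 = 2·157523 + 14288
157523 = 11·14288 + 355
14288 = 40·355 + 88
355 = 4·88 + 3
88 = 29·3 + 1
3 = 3·1 + 0
Since gcd(35210162, 1417126687) = 1, back-substitute to write 1 as a combination:
1 = 88 − 29·3
1 = −29·355 + 117·88
1 = 117·14288 − 4709·355
1 = −4709·157523 + 51916·14288
1 = 51916·329334 − 108541·157523
1 = −108541·8720207 + 2873982·329334
1 = 2873982·35210162 − 11604469·8720207
1 = −11604469·1417126687 + 467052742·35210162
So 35210162·467052742 ≡ 1 (mod 1417126687).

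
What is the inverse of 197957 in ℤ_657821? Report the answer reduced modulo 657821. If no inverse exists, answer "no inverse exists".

Apply the Euclidean algorithm to 657821 and 197957:
657821 = 3×197957 + 63950
197957 = 3×63950 + 6107
63950 = 10×6107 + 2880
6107 = 2×2880 + 347
2880 = 8×347 + 104
347 = 3×104 + 35
104 = 2×35 + 34
35 = 1×34 + 1
34 = 34×1 + 0
gcd = 1, so the inverse exists. Back-substitute:
1 = 35 − 34
1 = −104 + 3·35
1 = 3·347 − 10·104
1 = −10·2880 + 83·347
1 = 83·6107 − 176·2880
1 = −176·63950 + 1843·6107
1 = 1843·197957 − 5705·63950
1 = −5705·657821 + 18958·197957
So 197957·18958 ≡ 1 (mod 657821).

18958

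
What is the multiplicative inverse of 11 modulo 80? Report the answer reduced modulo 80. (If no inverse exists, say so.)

51

gcd(80, 11) by repeated division:
80 = 7·11 + 3
11 = 3·3 + 2
3 = 1·2 + 1
2 = 2·1 + 0
The gcd is 1. Working backward:
1 = 3 − 2
1 = −11 + 4·3
1 = 4·80 − 29·11
So 11·(-29) ≡ 1 (mod 80), and -29 ≡ 51 (mod 80).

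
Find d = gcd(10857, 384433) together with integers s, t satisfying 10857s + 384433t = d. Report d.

Apply Euclid's algorithm to 384433 and 10857:
384433 = 35*10857 + 4438
10857 = 2*4438 + 1981
4438 = 2*1981 + 476
1981 = 4*476 + 77
476 = 6*77 + 14
77 = 5*14 + 7
14 = 2*7 + 0
gcd(10857, 384433) = 7.
Express as a combination:
7 = 77 − 5·14
7 = −5·476 + 31·77
7 = 31·1981 − 129·476
7 = −129·4438 + 289·1981
7 = 289·10857 − 707·4438
7 = −707·384433 + 25034·10857
So 7 = (-707)·384433 + (25034)·10857.

7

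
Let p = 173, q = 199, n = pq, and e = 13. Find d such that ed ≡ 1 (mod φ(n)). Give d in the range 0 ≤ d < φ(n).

26197

φ(n) = (p−1)(q−1) = 172·198 = 34056.
Need d with 13·d ≡ 1 (mod 34056). Apply the extended Euclidean algorithm:
34056 = 2619*13 + 9
13 = 1*9 + 4
9 = 2*4 + 1
4 = 4*1 + 0
Back-substitute:
1 = 9 − 2·4
1 = −2·13 + 3·9
1 = 3·34056 − 7859·13
So 13·(-7859) ≡ 1 (mod 34056), hence d ≡ -7859 ≡ 26197 (mod 34056).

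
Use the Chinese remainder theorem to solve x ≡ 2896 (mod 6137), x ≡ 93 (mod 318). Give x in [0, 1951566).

561363

Write x = 2896 + 6137·k. Then 6137·k ≡ 93 − 2896 ≡ 59 (mod 318).
Need 6137⁻¹ mod 318. Extended Euclid on (318, 95):
318 = 3*95 + 33
95 = 2*33 + 29
33 = 1*29 + 4
29 = 7*4 + 1
4 = 4*1 + 0
Back-substitute:
1 = 29 − 7·4
1 = −7·33 + 8·29
1 = 8·95 − 23·33
1 = −23·318 + 77·95
6137⁻¹ ≡ 77 (mod 318), so k ≡ 77·59 ≡ 91 (mod 318).
x = 2896 + 6137·91 = 561363.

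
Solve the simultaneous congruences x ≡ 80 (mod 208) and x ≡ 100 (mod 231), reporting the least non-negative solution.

41680

Write x = 80 + 208·k. Then 208·k ≡ 100 − 80 ≡ 20 (mod 231).
Need 208⁻¹ mod 231. Extended Euclid on (231, 208):
231 = 1*208 + 23
208 = 9*23 + 1
23 = 23*1 + 0
Back-substitute:
1 = 208 − 9·23
1 = −9·231 + 10·208
208⁻¹ ≡ 10 (mod 231), so k ≡ 10·20 ≡ 200 (mod 231).
x = 80 + 208·200 = 41680.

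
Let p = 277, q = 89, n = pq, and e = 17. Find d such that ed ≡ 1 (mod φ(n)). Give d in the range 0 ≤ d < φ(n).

φ(n) = (p−1)(q−1) = 276·88 = 24288.
Need d with 17·d ≡ 1 (mod 24288). Apply the extended Euclidean algorithm:
24288 = 1428·17 + 12
17 = 1·12 + 5
12 = 2·5 + 2
5 = 2·2 + 1
2 = 2·1 + 0
Back-substitute:
1 = 5 − 2·2
1 = −2·12 + 5·5
1 = 5·17 − 7·12
1 = −7·24288 + 10001·17
So 17·10001 ≡ 1 (mod 24288), hence d = 10001.

10001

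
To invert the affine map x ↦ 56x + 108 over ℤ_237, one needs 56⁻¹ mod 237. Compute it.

Apply the Euclidean algorithm to 237 and 56:
237 = 4*56 + 13
56 = 4*13 + 4
13 = 3*4 + 1
4 = 4*1 + 0
gcd = 1, so the inverse exists. Back-substitute:
1 = 13 − 3·4
1 = −3·56 + 13·13
1 = 13·237 − 55·56
Thus 56·(-55) ≡ 1 (mod 237); reducing, -55 mod 237 = 182.

182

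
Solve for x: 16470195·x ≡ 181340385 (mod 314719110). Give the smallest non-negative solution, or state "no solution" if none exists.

910813

First find gcd(16470195, 314719110):
314719110 = 19*16470195 + 1785405
16470195 = 9*1785405 + 401550
1785405 = 4*401550 + 179205
401550 = 2*179205 + 43140
179205 = 4*43140 + 6645
43140 = 6*6645 + 3270
6645 = 2*3270 + 105
3270 = 31*105 + 15
105 = 7*15 + 0
gcd = 15 and 15 | 181340385, so solutions exist. Divide through by 15: 1098013x ≡ 12089359 (mod 20981274).
Now find 1098013⁻¹ mod 20981274:
20981274 = 19·1098013 + 119027
1098013 = 9·119027 + 26770
119027 = 4·26770 + 11947
26770 = 2·11947 + 2876
11947 = 4·2876 + 443
2876 = 6·443 + 218
443 = 2·218 + 7
218 = 31·7 + 1
7 = 7·1 + 0
Back-substitute:
1 = 218 − 31·7
1 = −31·443 + 63·218
1 = 63·2876 − 409·443
1 = −409·11947 + 1699·2876
1 = 1699·26770 − 3807·11947
1 = −3807·119027 + 16927·26770
1 = 16927·1098013 − 156150·119027
1 = −156150·20981274 + 2983777·1098013
So 1098013⁻¹ ≡ 2983777 (mod 20981274).
Then x ≡ 2983777·12089359 ≡ 910813 (mod 20981274); the smallest non-negative solution is x = 910813.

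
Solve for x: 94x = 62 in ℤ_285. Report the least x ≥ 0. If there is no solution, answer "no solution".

128

First find gcd(94, 285):
285 = 3*94 + 3
94 = 31*3 + 1
3 = 3*1 + 0
gcd = 1, so a unique solution mod 285 exists.
Back-substitute for the Bézout coefficients:
1 = 94 − 31·3
1 = −31·285 + 94·94
So 94·(94) ≡ 1 (mod 285), giving 94⁻¹ ≡ 94.
x ≡ 94⁻¹·62 ≡ 94·62 ≡ 128 (mod 285).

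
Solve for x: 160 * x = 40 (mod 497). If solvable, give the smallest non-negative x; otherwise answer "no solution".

First find gcd(160, 497):
497 = 3×160 + 17
160 = 9×17 + 7
17 = 2×7 + 3
7 = 2×3 + 1
3 = 3×1 + 0
gcd = 1, so a unique solution mod 497 exists.
Back-substitute for the Bézout coefficients:
1 = 7 − 2·3
1 = −2·17 + 5·7
1 = 5·160 − 47·17
1 = −47·497 + 146·160
So 160·(146) ≡ 1 (mod 497), giving 160⁻¹ ≡ 146.
x ≡ 160⁻¹·40 ≡ 146·40 ≡ 373 (mod 497).

373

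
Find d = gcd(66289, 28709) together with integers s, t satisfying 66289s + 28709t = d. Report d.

1

Euclidean algorithm:
66289 = 2·28709 + 8871
28709 = 3·8871 + 2096
8871 = 4·2096 + 487
2096 = 4·487 + 148
487 = 3·148 + 43
148 = 3·43 + 19
43 = 2·19 + 5
19 = 3·5 + 4
5 = 1·4 + 1
4 = 4·1 + 0
gcd(66289, 28709) = 1.
Working backward:
1 = 5 − 4
1 = −19 + 4·5
1 = 4·43 − 9·19
1 = −9·148 + 31·43
1 = 31·487 − 102·148
1 = −102·2096 + 439·487
1 = 439·8871 − 1858·2096
1 = −1858·28709 + 6013·8871
1 = 6013·66289 − 13884·28709
So 1 = (6013)·66289 + (-13884)·28709.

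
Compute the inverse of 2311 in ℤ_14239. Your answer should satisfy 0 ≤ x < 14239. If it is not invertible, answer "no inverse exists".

Extended Euclidean algorithm:
14239 = 6·2311 + 373
2311 = 6·373 + 73
373 = 5·73 + 8
73 = 9·8 + 1
8 = 8·1 + 0
gcd = 1, so the inverse exists. Back-substitute:
1 = 73 − 9·8
1 = −9·373 + 46·73
1 = 46·2311 − 285·373
1 = −285·14239 + 1756·2311
So 2311·1756 ≡ 1 (mod 14239).

1756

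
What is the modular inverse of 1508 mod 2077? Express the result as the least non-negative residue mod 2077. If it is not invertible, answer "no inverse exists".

1409

Run Euclid on (2077, 1508):
2077 = 1·1508 + 569
1508 = 2·569 + 370
569 = 1·370 + 199
370 = 1·199 + 171
199 = 1·171 + 28
171 = 6·28 + 3
28 = 9·3 + 1
3 = 3·1 + 0
gcd = 1, so the inverse exists. Back-substitute:
1 = 28 − 9·3
1 = −9·171 + 55·28
1 = 55·199 − 64·171
1 = −64·370 + 119·199
1 = 119·569 − 183·370
1 = −183·1508 + 485·569
1 = 485·2077 − 668·1508
Thus 1508·(-668) ≡ 1 (mod 2077); reducing, -668 mod 2077 = 1409.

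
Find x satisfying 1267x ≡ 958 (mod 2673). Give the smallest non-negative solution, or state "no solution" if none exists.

2140

First find gcd(1267, 2673):
2673 = 2*1267 + 139
1267 = 9*139 + 16
139 = 8*16 + 11
16 = 1*11 + 5
11 = 2*5 + 1
5 = 5*1 + 0
gcd = 1, so a unique solution mod 2673 exists.
Back-substitute for the Bézout coefficients:
1 = 11 − 2·5
1 = −2·16 + 3·11
1 = 3·139 − 26·16
1 = −26·1267 + 237·139
1 = 237·2673 − 500·1267
So 1267·(-500) ≡ 1 (mod 2673), giving 1267⁻¹ ≡ 2173.
x ≡ 1267⁻¹·958 ≡ 2173·958 ≡ 2140 (mod 2673).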